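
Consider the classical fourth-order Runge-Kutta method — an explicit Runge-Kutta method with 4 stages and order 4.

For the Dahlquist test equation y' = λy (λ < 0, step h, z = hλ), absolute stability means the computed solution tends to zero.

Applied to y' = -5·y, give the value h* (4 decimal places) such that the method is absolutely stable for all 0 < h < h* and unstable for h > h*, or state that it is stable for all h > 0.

With y'=λy (z=hλ):
  order 4, 4-stage ⇒ R(z)=1+z+z^2/2+z^3/6+z^4/24
  (e.g. R(-1.39)=0.28399, |R|=0.28399)

Solve |R(x)|<1 on ℝ⁻.
x=-1.39: |R|=0.2840
|R(-2.95)|=1.2781 |R(-1.77)|=0.2812 |R(-1.16)|=0.3281
Bisect:
  x_lo=-3.3736 |R|=2.3149  x_hi=-0.1487 |R|=0.8618
  mid=-1.76114 |R|=0.28010 →hi
  mid=-2.56737 |R|=0.71817 →hi
  mid=-2.97048 |R|=1.31705 →lo
  mid=-2.76893 |R|=0.97560 →hi
  mid=-2.86970 |R|=1.13491 →lo
  mid=-2.81932 |R|=1.05252 →lo
  mid=-2.79412 |R|=1.01339 →lo
  mid=-2.78152 |R|=0.99433 →hi
  mid=-2.78782 |R|=1.00382 →lo
  mid=-2.78467 |R|=0.99906 →hi
  ...
  [-2.78546,-2.78526] ⇒ x*=-2.7853
So |R|<1 on (-2.7853, 0).

(-2.7853,0); λ=-5 ⇒ h* = 0.5571.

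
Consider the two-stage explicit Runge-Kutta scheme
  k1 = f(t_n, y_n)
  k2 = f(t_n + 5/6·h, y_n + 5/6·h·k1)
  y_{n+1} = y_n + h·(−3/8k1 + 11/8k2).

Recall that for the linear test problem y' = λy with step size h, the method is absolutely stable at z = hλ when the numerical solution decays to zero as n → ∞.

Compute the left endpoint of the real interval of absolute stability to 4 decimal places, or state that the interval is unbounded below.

left endpoint -0.8727.

Set f=λy, z=hλ:
  k1=λy_n ⇒ h·k1=z·y_n;  k2=λ(1+5/6z)y_n ⇒ h·k2=z(1+5/6z)y_n
  y_{n+1}/y_n = 1 − 3/8z + 11/8z(1+5/6z) = 1 + z + 55/48z²
  ⇒ R(z) = 1 + z + 55/48z².

Need |R(x)|<1, x<0.
x=-1.12: |R|=1.3173
R=1: x+55/48x²=0 ⇒ x=−48/55=-0.8727; min R=1−1/(4·55/48)=0.7818>−1
Confirm numerically:
  x=-0.730: |R|=0.88061 <1
  x=-0.544: |R|=0.79509 <1
  x=-0.425: |R|=0.78197 <1
  x=-1.470: |R|=2.00603 >1
  x=-1.106: |R|=1.29562 >1
  x=-0.952: |R|=1.08647 >1
Interval (-0.8727, 0).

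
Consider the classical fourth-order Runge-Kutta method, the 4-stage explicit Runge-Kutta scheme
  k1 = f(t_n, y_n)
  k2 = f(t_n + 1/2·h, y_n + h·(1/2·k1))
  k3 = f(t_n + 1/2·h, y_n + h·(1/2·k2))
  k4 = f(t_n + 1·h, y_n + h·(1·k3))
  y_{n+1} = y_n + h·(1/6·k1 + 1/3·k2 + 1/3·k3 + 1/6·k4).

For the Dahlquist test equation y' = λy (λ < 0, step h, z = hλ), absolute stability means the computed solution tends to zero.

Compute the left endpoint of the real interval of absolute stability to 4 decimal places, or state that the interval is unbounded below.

On y'=λy, z=hλ:
  order 4, 4-stage ⇒ R(z)=1+z+z^2/2+z^3/6+z^4/24
  (e.g. R(-1.17)=0.32559, |R|=0.32559)

Boundary: |R(x)|=1, x<0.
x=-1.17: |R|=0.3256
|R(-3.14)|=1.6804 |R(-2.25)|=0.4507 |R(-2.18)|=0.4105
Bisect:
  x_lo=-3.1101 |R|=1.6109  x_hi=-0.1191 |R|=0.8878
  mid=-1.61459 |R|=0.27051 →hi
  mid=-2.36236 |R|=0.52842 →hi
  mid=-2.73625 |R|=0.92854 →hi
  mid=-2.92319 |R|=1.22860 →lo
  mid=-2.82972 |R|=1.06907 →lo
  mid=-2.78298 |R|=0.99652 →hi
  mid=-2.80635 |R|=1.03221 →lo
  mid=-2.79467 |R|=1.01422 →lo
  mid=-2.78882 |R|=1.00534 →lo
  mid=-2.78590 |R|=1.00092 →lo
  ...
  [-2.78535,-2.78517] ⇒ x*=-2.7853
So |R|<1 on (-2.7853, 0).

z* = -2.7853.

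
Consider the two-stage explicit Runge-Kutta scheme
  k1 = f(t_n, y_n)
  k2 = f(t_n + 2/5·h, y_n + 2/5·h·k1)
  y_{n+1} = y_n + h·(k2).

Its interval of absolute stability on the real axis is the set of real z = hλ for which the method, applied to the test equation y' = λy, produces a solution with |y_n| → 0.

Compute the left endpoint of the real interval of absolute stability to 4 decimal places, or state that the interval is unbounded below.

With y'=λy (z=hλ):
  k1=λy_n ⇒ h·k1=z·y_n;  k2=λ(1+2/5z)y_n ⇒ h·k2=z(1+2/5z)y_n
  y_{n+1}/y_n = 1 + z(1+2/5z) = 1 + z + 2/5z²
  so R(z) = 1 + z + 2/5z².

Find x<0 with |R(x)|<1.
x=-1.59: |R|=0.4212
R=1: x+2/5x²=0 ⇒ x=−5/2=-2.5000; min R=1−1/(4·2/5)=0.3750>−1
Confirm numerically:
  x=-2.148: |R|=0.69756 <1
  x=-2.040: |R|=0.62464 <1
  x=-1.531: |R|=0.40658 <1
  x=-1.122: |R|=0.38155 <1
  x=-3.021: |R|=1.62958 >1
  x=-2.942: |R|=1.52015 >1
Stable set (-2.5000, 0).

z* = -2.5000.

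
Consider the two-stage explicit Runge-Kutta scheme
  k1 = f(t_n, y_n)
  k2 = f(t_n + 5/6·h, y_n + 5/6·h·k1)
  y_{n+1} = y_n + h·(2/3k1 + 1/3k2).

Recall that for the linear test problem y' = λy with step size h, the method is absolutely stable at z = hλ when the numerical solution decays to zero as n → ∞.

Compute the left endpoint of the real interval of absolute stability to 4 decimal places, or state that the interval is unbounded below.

left endpoint -3.6000.

On y'=λy, z=hλ:
  k1=λy_n ⇒ h·k1=z·y_n;  k2=λ(1+5/6z)y_n ⇒ h·k2=z(1+5/6z)y_n
  y_{n+1}/y_n = 1 + 2/3z + 1/3z(1+5/6z) = 1 + z + 5/18z²
  R(z) = 1 + z + 5/18z².

Boundary: |R(x)|=1, x<0.
x=-1: |R|=0.2778
R=1: x+5/18x²=0 ⇒ x=−18/5=-3.6000; min R=1−1/(4·5/18)=0.1000>−1
Confirm numerically:
  x=-3.504: |R|=0.90656 <1
  x=-2.638: |R|=0.29507 <1
  x=-1.649: |R|=0.10633 <1
  x=-4.123: |R|=1.59898 >1
  x=-4.064: |R|=1.52380 >1
  x=-3.944: |R|=1.37687 >1
Interval (-3.6000, 0).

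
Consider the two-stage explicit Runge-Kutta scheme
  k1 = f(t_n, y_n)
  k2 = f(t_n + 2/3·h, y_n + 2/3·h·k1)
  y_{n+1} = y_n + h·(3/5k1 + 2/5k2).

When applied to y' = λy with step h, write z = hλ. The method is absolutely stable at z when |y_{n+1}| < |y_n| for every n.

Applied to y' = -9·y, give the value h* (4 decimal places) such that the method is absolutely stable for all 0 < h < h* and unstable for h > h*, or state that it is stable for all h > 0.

(-3.7500,0); λ=-9 ⇒ h* = (15/4)/9 = 0.4167.

Test eqn y'=λy, z=hλ:
  k1=λy_n ⇒ h·k1=z·y_n;  k2=λ(1+2/3z)y_n ⇒ h·k2=z(1+2/3z)y_n
  y_{n+1}/y_n = 1 + 3/5z + 2/5z(1+2/3z) = 1 + z + 4/15z²
  R(z) = 1 + z + 4/15z².

Solve |R(x)|<1 on ℝ⁻.
x=-1.63: |R|=0.0785
R=1: x+4/15x²=0 ⇒ x=−15/4=-3.7500; min R=1−1/(4·4/15)=0.0625>−1
Confirm numerically:
  x=-3.311: |R|=0.61239 <1
  x=-3.172: |R|=0.51109 <1
  x=-2.964: |R|=0.37875 <1
  x=-2.672: |R|=0.23189 <1
  x=-3.951: |R|=1.21177 >1
  x=-3.937: |R|=1.19633 >1
Interval (-3.7500, 0).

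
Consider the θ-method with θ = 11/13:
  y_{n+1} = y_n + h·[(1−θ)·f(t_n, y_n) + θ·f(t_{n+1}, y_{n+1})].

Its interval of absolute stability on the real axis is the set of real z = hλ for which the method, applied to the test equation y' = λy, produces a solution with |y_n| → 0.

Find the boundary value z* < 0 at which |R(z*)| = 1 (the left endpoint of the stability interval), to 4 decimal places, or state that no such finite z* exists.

Set f=λy, z=hλ:
  y_{n+1} = y_n + z·[2/13·y_n + 11/13·y_{n+1}] ⇒ (1 − 11/13z)y_{n+1} = (1 + 2/13z)y_n
  ⇒ R(z) = (1 + 2/13z)/(1 − 11/13z).

Boundary: |R(x)|=1, x<0.
x=-1.28: |R|=0.3855
x=-2: |R|=0.2571
x=-10: |R|=0.0569
x=-100: |R|=0.1680
θ=11/13≥1/2 ⇒ |1+2/13x|<|1−11/13x| ∀x<0 ⇒ interval (−∞,0).

unbounded; (−∞, 0).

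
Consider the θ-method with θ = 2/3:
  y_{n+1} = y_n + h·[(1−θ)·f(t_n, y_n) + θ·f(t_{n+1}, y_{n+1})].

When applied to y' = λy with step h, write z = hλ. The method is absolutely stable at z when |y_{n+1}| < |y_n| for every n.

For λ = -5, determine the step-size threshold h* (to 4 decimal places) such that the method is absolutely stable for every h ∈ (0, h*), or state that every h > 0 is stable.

Test eqn y'=λy, z=hλ:
  y_{n+1} = y_n + z·[1/3·y_n + 2/3·y_{n+1}] ⇒ (1 − 2/3z)y_{n+1} = (1 + 1/3z)y_n
  ⇒ R(z) = (1 + 1/3z)/(1 − 2/3z).

Solve |R(x)|<1 on ℝ⁻.
x=-0.88: |R|=0.4454
x=-2: |R|=0.1429
x=-10: |R|=0.3043
x=-100: |R|=0.4778
θ=2/3≥1/2 ⇒ |1+1/3x|<|1−2/3x| ∀x<0 ⇒ stable on all of ℝ⁻.

(−∞, 0) — no finite endpoint. Any h>0 works for λ=-5.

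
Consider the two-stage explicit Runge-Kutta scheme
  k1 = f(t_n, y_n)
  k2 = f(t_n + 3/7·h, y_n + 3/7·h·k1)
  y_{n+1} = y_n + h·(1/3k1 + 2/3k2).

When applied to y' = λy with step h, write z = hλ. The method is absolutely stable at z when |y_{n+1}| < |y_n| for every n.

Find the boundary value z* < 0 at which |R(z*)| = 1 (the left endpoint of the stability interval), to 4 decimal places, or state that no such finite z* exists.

z* = -3.5000.

Set f=λy, z=hλ:
  k1=λy_n ⇒ h·k1=z·y_n;  k2=λ(1+3/7z)y_n ⇒ h·k2=z(1+3/7z)y_n
  y_{n+1}/y_n = 1 + 1/3z + 2/3z(1+3/7z) = 1 + z + 2/7z²
  R(z) = 1 + z + 2/7z².

Find x<0 with |R(x)|<1.
x=-1.44: |R|=0.1525
R=1: x+2/7x²=0 ⇒ x=−7/2=-3.5000; min R=1−1/(4·2/7)=0.1250>−1
Confirm numerically:
  x=-2.605: |R|=0.33386 <1
  x=-1.956: |R|=0.13712 <1
  x=-1.839: |R|=0.12726 <1
  x=-1.695: |R|=0.12586 <1
  x=-3.830: |R|=1.36111 >1
  x=-3.715: |R|=1.22821 >1
  x=-3.675: |R|=1.18375 >1
So |R|<1 on (-3.5000, 0).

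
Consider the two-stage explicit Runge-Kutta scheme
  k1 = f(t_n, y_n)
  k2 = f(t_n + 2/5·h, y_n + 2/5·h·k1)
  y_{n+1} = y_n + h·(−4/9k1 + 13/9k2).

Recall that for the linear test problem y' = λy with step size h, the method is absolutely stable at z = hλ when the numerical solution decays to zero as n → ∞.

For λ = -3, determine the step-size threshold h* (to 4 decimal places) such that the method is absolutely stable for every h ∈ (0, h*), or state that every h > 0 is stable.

With y'=λy (z=hλ):
  k1=λy_n ⇒ h·k1=z·y_n;  k2=λ(1+2/5z)y_n ⇒ h·k2=z(1+2/5z)y_n
  y_{n+1}/y_n = 1 − 4/9z + 13/9z(1+2/5z) = 1 + z + 26/45z²
  R(z) = 1 + z + 26/45z².

Need |R(x)|<1, x<0.
x=-1.37: |R|=0.7144
R=1: x+26/45x²=0 ⇒ x=−45/26=-1.7308; min R=1−1/(4·26/45)=0.5673>−1
Confirm numerically:
  x=-1.635: |R|=0.90953 <1
  x=-1.589: |R|=0.86984 <1
  x=-1.314: |R|=0.68359 <1
  x=-0.994: |R|=0.57687 <1
  x=-2.317: |R|=1.78479 >1
  x=-1.939: |R|=1.23328 >1
Interval (-1.7308, 0).

(-1.7308,0); λ=-3 ⇒ h* = (45/26)/3 = 0.5769.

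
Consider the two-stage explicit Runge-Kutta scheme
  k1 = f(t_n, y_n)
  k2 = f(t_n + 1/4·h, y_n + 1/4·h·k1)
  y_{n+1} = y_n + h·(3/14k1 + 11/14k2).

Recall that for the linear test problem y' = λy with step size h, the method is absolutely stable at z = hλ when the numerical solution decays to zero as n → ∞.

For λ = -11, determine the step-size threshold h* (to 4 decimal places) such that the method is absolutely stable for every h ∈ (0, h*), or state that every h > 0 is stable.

(-5.0909,0); λ=-11 ⇒ h* = (56/11)/11 = 0.4628.

With y'=λy (z=hλ):
  k1=λy_n ⇒ h·k1=z·y_n;  k2=λ(1+1/4z)y_n ⇒ h·k2=z(1+1/4z)y_n
  y_{n+1}/y_n = 1 + 3/14z + 11/14z(1+1/4z) = 1 + z + 11/56z²
  ⇒ R(z) = 1 + z + 11/56z².

Need |R(x)|<1, x<0.
x=-1.45: |R|=0.0370
R=1: x+11/56x²=0 ⇒ x=−56/11=-5.0909; min R=1−1/(4·11/56)=-0.2727>−1
Confirm numerically:
  x=-4.738: |R|=0.67156 <1
  x=-4.541: |R|=0.50949 <1
  x=-3.396: |R|=0.13063 <1
  x=-5.670: |R|=1.64496 >1
  x=-5.454: |R|=1.38899 >1
  x=-5.306: |R|=1.22418 >1
Stable set (-5.0909, 0).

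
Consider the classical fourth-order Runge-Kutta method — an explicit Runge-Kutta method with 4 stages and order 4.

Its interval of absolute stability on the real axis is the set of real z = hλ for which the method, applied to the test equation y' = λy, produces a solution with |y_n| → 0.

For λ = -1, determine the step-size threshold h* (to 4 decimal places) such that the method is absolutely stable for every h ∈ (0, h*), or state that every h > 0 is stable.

Test eqn y'=λy, z=hλ:
  order 4, 4-stage ⇒ R(z)=1+z+z^2/2+z^3/6+z^4/24
  (e.g. R(-0.48)=0.61898, |R|=0.61898)

Find x<0 with |R(x)|<1.
x=-0.48: |R|=0.6190
|R(-2.59)|=0.7433 |R(-2.06)|=0.3552 |R(-1.11)|=0.3414
Bisect:
  x_lo=-3.2699 |R|=2.0125  x_hi=-0.1590 |R|=0.8530
  mid=-1.71444 |R|=0.27531 →hi
  mid=-2.49215 |R|=0.64080 →hi
  mid=-2.88100 |R|=1.15415 →lo
  mid=-2.68657 |R|=0.86108 →hi
  mid=-2.78379 |R|=0.99773 →hi
  mid=-2.83239 |R|=1.07337 →lo
  mid=-2.80809 |R|=1.03492 →lo
  ...
  [-2.78531,-2.78512] ⇒ x*=-2.7853
Stable set (-2.7853, 0).

(-2.7853,0); λ=-1 ⇒ h* = 2.7853.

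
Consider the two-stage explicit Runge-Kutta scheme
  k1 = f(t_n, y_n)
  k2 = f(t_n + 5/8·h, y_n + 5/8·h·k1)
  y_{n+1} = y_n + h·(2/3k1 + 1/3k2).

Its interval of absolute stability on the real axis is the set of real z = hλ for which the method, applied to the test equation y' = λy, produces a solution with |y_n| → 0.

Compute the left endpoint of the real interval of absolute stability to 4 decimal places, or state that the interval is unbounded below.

z* = -4.8000.

Set f=λy, z=hλ:
  k1=λy_n ⇒ h·k1=z·y_n;  k2=λ(1+5/8z)y_n ⇒ h·k2=z(1+5/8z)y_n
  y_{n+1}/y_n = 1 + 2/3z + 1/3z(1+5/8z) = 1 + z + 5/24z²
  R(z) = 1 + z + 5/24z².

Solve |R(x)|<1 on ℝ⁻.
x=-1.7: |R|=0.0979
R=1: x+5/24x²=0 ⇒ x=−24/5=-4.8000; min R=1−1/(4·5/24)=-0.2000>−1
Confirm numerically:
  x=-3.418: |R|=0.01590 <1
  x=-3.324: |R|=0.02213 <1
  x=-2.614: |R|=0.19046 <1
  x=-2.516: |R|=0.19720 <1
  x=-5.085: |R|=1.30192 >1
  x=-5.034: |R|=1.24541 >1
  x=-4.866: |R|=1.06691 >1
So |R|<1 on (-4.8000, 0).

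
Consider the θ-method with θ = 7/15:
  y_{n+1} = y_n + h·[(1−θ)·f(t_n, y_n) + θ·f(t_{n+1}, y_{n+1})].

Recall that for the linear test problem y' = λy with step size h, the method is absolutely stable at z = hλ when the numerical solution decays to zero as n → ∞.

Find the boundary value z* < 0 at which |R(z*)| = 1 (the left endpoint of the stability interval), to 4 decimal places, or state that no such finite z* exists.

left endpoint -30.0000.

Test eqn y'=λy, z=hλ:
  y_{n+1} = y_n + z·[8/15·y_n + 7/15·y_{n+1}] ⇒ (1 − 7/15z)y_{n+1} = (1 + 8/15z)y_n
  Hence R(z) = (1 + 8/15z)/(1 − 7/15z).

Find x<0 with |R(x)|<1.
x=-1.71: |R|=0.0489
R=−1: 1+8/15x = −1+7/15x ⇒ -1/15x=2 ⇒ x=2/(-1/15)=-30.0000
Confirm numerically:
  x=-25.632: |R|=0.97753 <1
  x=-24.452: |R|=0.97020 <1
  x=-13.345: |R|=0.84638 <1
  x=-30.328: |R|=1.00144 >1
  x=-30.229: |R|=1.00101 >1
  x=-30.190: |R|=1.00084 >1
Stable set (-30.0000, 0).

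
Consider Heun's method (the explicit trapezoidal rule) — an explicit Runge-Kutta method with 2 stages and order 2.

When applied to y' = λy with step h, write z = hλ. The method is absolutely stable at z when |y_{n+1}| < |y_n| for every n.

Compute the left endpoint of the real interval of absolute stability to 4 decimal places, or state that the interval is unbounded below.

On y'=λy, z=hλ:
  order 2, 2-stage ⇒ R(z)=1+z+z^2/2
  (e.g. R(-1.38)=0.57220, |R|=0.57220)

Find x<0 with |R(x)|<1.
x=-1.38: |R|=0.5722
|R(-1.23)|=0.5264 |R(-1.06)|=0.5018 |R(-0.85)|=0.5112
Bisect:
  x_lo=-2.5417 |R|=1.6885  x_hi=-0.1828 |R|=0.8339
  mid=-1.36228 |R|=0.56562 →hi
  mid=-1.95200 |R|=0.95316 →hi
  mid=-2.24687 |R|=1.27734 →lo
  mid=-2.09944 |R|=1.10438 →lo
  mid=-2.02572 |R|=1.02605 →lo
  mid=-1.98886 |R|=0.98892 →hi
  mid=-2.00729 |R|=1.00732 →lo
  mid=-1.99808 |R|=0.99808 →hi
  mid=-2.00268 |R|=1.00269 →lo
  mid=-2.00038 |R|=1.00038 →lo
  ...
  [-2.00009,-1.99995] ⇒ x*=-2.0000
So |R|<1 on (-2.0000, 0).

z* = -2.0000.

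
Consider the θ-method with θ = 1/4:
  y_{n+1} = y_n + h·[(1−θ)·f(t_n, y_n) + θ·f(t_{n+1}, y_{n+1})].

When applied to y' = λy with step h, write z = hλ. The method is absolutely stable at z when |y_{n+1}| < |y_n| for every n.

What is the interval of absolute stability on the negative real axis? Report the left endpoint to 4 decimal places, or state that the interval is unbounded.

z∈(-4.0000,0).

With y'=λy (z=hλ):
  y_{n+1} = y_n + z·[3/4·y_n + 1/4·y_{n+1}] ⇒ (1 − 1/4z)y_{n+1} = (1 + 3/4z)y_n
  ⇒ R(z) = (1 + 3/4z)/(1 − 1/4z).

Solve |R(x)|<1 on ℝ⁻.
x=-1.3: |R|=0.0189
R=−1: 1+3/4x = −1+1/4x ⇒ -1/2x=2 ⇒ x=2/(-1/2)=-4.0000
Confirm numerically:
  x=-2.346: |R|=0.47873 <1
  x=-2.321: |R|=0.46875 <1
  x=-1.821: |R|=0.25133 <1
  x=-1.779: |R|=0.23135 <1
  x=-4.369: |R|=1.08818 >1
  x=-4.182: |R|=1.04449 >1
  x=-4.024: |R|=1.00598 >1
Interval (-4.0000, 0).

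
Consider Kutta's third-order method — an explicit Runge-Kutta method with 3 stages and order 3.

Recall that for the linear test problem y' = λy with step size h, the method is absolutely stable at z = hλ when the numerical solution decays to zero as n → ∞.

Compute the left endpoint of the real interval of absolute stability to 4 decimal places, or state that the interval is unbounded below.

z* = -2.5127.

With y'=λy (z=hλ):
  order 3, 3-stage ⇒ R(z)=1+z+z^2/2+z^3/6
  (e.g. R(-1.69)=-0.06642, |R|=0.06642)

Need |R(x)|<1, x<0.
x=-1.69: |R|=0.0664
|R(-2)|=0.3333 |R(-1.75)|=0.1120 |R(-0.94)|=0.3634
Bisect:
  x_lo=-3.2927 |R|=2.8216  x_hi=-0.1446 |R|=0.8653
  mid=-1.71867 |R|=0.08786 →hi
  mid=-2.50569 |R|=0.98844 →hi
  mid=-2.89920 |R|=1.75799 →lo
  mid=-2.70245 |R|=1.34026 →lo
  mid=-2.60407 |R|=1.15659 →lo
  mid=-2.55488 |R|=1.07063 →lo
  mid=-2.53028 |R|=1.02907 →lo
  mid=-2.51799 |R|=1.00864 →lo
  ...
  [-2.51280,-2.51261] ⇒ x*=-2.5127
So |R|<1 on (-2.5127, 0).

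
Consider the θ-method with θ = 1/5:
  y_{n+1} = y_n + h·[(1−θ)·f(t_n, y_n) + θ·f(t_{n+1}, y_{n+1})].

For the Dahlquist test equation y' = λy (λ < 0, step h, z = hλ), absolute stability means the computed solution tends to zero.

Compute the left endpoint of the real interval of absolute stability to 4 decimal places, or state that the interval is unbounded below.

Set f=λy, z=hλ:
  y_{n+1} = y_n + z·[4/5·y_n + 1/5·y_{n+1}] ⇒ (1 − 1/5z)y_{n+1} = (1 + 4/5z)y_n
  ⇒ R(z) = (1 + 4/5z)/(1 − 1/5z).

Find x<0 with |R(x)|<1.
x=-1.54: |R|=0.1774
R=−1: 1+4/5x = −1+1/5x ⇒ -3/5x=2 ⇒ x=2/(-3/5)=-3.3333
Confirm numerically:
  x=-2.706: |R|=0.75577 <1
  x=-1.840: |R|=0.34503 <1
  x=-1.636: |R|=0.23267 <1
  x=-3.887: |R|=1.18690 >1
  x=-3.597: |R|=1.09201 >1
  x=-3.515: |R|=1.06400 >1
So |R|<1 on (-3.3333, 0).

left endpoint -3.3333.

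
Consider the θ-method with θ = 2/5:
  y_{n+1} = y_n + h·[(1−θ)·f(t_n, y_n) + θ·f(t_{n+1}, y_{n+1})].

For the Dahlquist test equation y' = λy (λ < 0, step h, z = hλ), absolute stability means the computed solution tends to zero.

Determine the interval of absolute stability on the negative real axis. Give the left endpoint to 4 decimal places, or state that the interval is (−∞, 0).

Test eqn y'=λy, z=hλ:
  y_{n+1} = y_n + z·[3/5·y_n + 2/5·y_{n+1}] ⇒ (1 − 2/5z)y_{n+1} = (1 + 3/5z)y_n
  ⇒ R(z) = (1 + 3/5z)/(1 − 2/5z).

Solve |R(x)|<1 on ℝ⁻.
x=-1.4: |R|=0.1026
R=−1: 1+3/5x = −1+2/5x ⇒ -1/5x=2 ⇒ x=2/(-1/5)=-10.0000
Confirm numerically:
  x=-9.338: |R|=0.97204 <1
  x=-8.712: |R|=0.94256 <1
  x=-7.734: |R|=0.88929 <1
  x=-5.776: |R|=0.74480 <1
  x=-10.399: |R|=1.01547 >1
  x=-10.326: |R|=1.01271 >1
  x=-10.231: |R|=1.00907 >1
Stable set (-10.0000, 0).

(-10.0000, 0).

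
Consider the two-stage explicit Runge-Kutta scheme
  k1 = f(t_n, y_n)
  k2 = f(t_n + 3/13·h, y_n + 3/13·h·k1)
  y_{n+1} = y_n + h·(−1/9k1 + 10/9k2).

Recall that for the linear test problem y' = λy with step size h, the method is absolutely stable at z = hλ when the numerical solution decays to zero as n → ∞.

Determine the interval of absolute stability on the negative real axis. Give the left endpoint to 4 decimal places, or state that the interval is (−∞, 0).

With y'=λy (z=hλ):
  k1=λy_n ⇒ h·k1=z·y_n;  k2=λ(1+3/13z)y_n ⇒ h·k2=z(1+3/13z)y_n
  y_{n+1}/y_n = 1 − 1/9z + 10/9z(1+3/13z) = 1 + z + 10/39z²
  Hence R(z) = 1 + z + 10/39z².

Boundary: |R(x)|=1, x<0.
x=-0.73: |R|=0.4066
R=1: x+10/39x²=0 ⇒ x=−39/10=-3.9000; min R=1−1/(4·10/39)=0.0250>−1
Confirm numerically:
  x=-3.721: |R|=0.82922 <1
  x=-3.401: |R|=0.56485 <1
  x=-2.776: |R|=0.19994 <1
  x=-1.823: |R|=0.02914 <1
  x=-4.489: |R|=1.67795 >1
  x=-4.427: |R|=1.59821 >1
  x=-4.097: |R|=1.20695 >1
Stable set (-3.9000, 0).

z∈(-3.9000,0).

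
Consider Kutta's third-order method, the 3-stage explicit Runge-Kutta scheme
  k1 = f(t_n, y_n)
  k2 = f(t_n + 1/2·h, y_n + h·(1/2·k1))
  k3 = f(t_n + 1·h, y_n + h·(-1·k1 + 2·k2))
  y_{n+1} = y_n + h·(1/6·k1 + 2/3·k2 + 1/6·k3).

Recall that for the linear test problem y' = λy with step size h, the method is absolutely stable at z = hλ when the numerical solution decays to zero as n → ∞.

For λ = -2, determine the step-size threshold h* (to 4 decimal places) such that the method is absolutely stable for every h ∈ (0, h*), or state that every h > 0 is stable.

(-2.5127,0); λ=-2 ⇒ h* = 1.2564.

Set f=λy, z=hλ:
  order 3, 3-stage ⇒ R(z)=1+z+z^2/2+z^3/6
  (e.g. R(-0.71)=0.48240, |R|=0.48240)

Boundary: |R(x)|=1, x<0.
x=-0.71: |R|=0.4824
|R(-2.7)|=1.3355 |R(-2.26)|=0.6301 |R(-0.82)|=0.4243
Bisect:
  x_lo=-3.1838 |R|=2.4942  x_hi=-0.2604 |R|=0.7705
  mid=-1.72210 |R|=0.09047 →hi
  mid=-2.45293 |R|=0.90432 →hi
  mid=-2.81834 |R|=1.57785 →lo
  mid=-2.63563 |R|=1.21378 →lo
  mid=-2.54428 |R|=1.05261 →lo
  mid=-2.49860 |R|=0.97690 →hi
  mid=-2.52144 |R|=1.01436 →lo
  mid=-2.51002 |R|=0.99553 →hi
  mid=-2.51573 |R|=1.00492 →lo
  mid=-2.51288 |R|=1.00022 →lo
  ...
  [-2.51288,-2.51270] ⇒ x*=-2.5127
So |R|<1 on (-2.5127, 0).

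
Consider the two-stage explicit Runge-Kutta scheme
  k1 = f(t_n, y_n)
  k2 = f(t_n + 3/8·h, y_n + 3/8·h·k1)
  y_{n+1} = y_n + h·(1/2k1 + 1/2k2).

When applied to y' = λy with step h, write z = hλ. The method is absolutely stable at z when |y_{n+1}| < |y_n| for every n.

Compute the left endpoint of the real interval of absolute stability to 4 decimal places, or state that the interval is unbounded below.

Test eqn y'=λy, z=hλ:
  k1=λy_n ⇒ h·k1=z·y_n;  k2=λ(1+3/8z)y_n ⇒ h·k2=z(1+3/8z)y_n
  y_{n+1}/y_n = 1 + 1/2z + 1/2z(1+3/8z) = 1 + z + 3/16z²
  R(z) = 1 + z + 3/16z².

Solve |R(x)|<1 on ℝ⁻.
x=-0.7: |R|=0.3919
R=1: x+3/16x²=0 ⇒ x=−16/3=-5.3333; min R=1−1/(4·3/16)=-0.3333>−1
Confirm numerically:
  x=-4.229: |R|=0.12433 <1
  x=-3.515: |R|=0.19840 <1
  x=-2.641: |R|=0.33321 <1
  x=-5.696: |R|=1.38733 >1
  x=-5.660: |R|=1.34668 >1
  x=-5.621: |R|=1.30318 >1
So |R|<1 on (-5.3333, 0).

left endpoint -5.3333.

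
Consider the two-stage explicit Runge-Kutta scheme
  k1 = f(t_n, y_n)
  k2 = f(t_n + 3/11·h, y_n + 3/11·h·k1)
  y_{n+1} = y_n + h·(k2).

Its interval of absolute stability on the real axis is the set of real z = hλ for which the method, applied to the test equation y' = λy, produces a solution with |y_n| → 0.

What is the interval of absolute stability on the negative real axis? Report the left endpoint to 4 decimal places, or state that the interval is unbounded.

z∈(-3.6667,0).

Set f=λy, z=hλ:
  k1=λy_n ⇒ h·k1=z·y_n;  k2=λ(1+3/11z)y_n ⇒ h·k2=z(1+3/11z)y_n
  y_{n+1}/y_n = 1 + z(1+3/11z) = 1 + z + 3/11z²
  Hence R(z) = 1 + z + 3/11z².

Boundary: |R(x)|=1, x<0.
x=-1.8: |R|=0.0836
R=1: x+3/11x²=0 ⇒ x=−11/3=-3.6667; min R=1−1/(4·3/11)=0.0833>−1
Confirm numerically:
  x=-2.825: |R|=0.35153 <1
  x=-2.617: |R|=0.25082 <1
  x=-2.183: |R|=0.11668 <1
  x=-1.494: |R|=0.11474 <1
  x=-4.083: |R|=1.46361 >1
  x=-3.730: |R|=1.06443 >1
  x=-3.704: |R|=1.03771 >1
Interval (-3.6667, 0).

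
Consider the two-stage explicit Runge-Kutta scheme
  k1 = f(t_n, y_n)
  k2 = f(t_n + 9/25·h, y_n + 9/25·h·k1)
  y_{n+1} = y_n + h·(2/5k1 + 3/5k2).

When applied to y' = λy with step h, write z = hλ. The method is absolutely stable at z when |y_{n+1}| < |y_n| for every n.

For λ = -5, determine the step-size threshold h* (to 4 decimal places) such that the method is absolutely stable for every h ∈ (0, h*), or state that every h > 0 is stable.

Test eqn y'=λy, z=hλ:
  k1=λy_n ⇒ h·k1=z·y_n;  k2=λ(1+9/25z)y_n ⇒ h·k2=z(1+9/25z)y_n
  y_{n+1}/y_n = 1 + 2/5z + 3/5z(1+9/25z) = 1 + z + 27/125z²
  so R(z) = 1 + z + 27/125z².

Need |R(x)|<1, x<0.
x=-0.43: |R|=0.6099
R=1: x+27/125x²=0 ⇒ x=−125/27=-4.6296; min R=1−1/(4·27/125)=-0.1574>−1
Confirm numerically:
  x=-4.454: |R|=0.83103 <1
  x=-3.725: |R|=0.27213 <1
  x=-3.178: |R|=0.00353 <1
  x=-2.111: |R|=0.14843 <1
  x=-5.176: |R|=1.61085 >1
  x=-5.112: |R|=1.53263 >1
  x=-4.854: |R|=1.23524 >1
Interval (-4.6296, 0).

(-4.6296,0); λ=-5 ⇒ h* = (125/27)/5 = 0.9259.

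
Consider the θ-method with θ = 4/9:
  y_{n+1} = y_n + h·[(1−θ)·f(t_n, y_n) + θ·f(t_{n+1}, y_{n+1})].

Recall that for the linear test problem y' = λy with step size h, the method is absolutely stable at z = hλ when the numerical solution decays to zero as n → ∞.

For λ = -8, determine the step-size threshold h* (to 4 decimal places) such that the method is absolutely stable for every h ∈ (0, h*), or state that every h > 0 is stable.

(-18.0000,0); λ=-8 ⇒ h* = (18)/8 = 2.2500.

Test eqn y'=λy, z=hλ:
  y_{n+1} = y_n + z·[5/9·y_n + 4/9·y_{n+1}] ⇒ (1 − 4/9z)y_{n+1} = (1 + 5/9z)y_n
  ⇒ R(z) = (1 + 5/9z)/(1 − 4/9z).

Boundary: |R(x)|=1, x<0.
x=-1.79: |R|=0.0031
R=−1: 1+5/9x = −1+4/9x ⇒ -1/9x=2 ⇒ x=2/(-1/9)=-18.0000
Confirm numerically:
  x=-15.860: |R|=0.97046 <1
  x=-14.149: |R|=0.94129 <1
  x=-12.341: |R|=0.90304 <1
  x=-11.437: |R|=0.88012 <1
  x=-18.533: |R|=1.00641 >1
  x=-18.353: |R|=1.00428 >1
  x=-18.250: |R|=1.00305 >1
Stable set (-18.0000, 0).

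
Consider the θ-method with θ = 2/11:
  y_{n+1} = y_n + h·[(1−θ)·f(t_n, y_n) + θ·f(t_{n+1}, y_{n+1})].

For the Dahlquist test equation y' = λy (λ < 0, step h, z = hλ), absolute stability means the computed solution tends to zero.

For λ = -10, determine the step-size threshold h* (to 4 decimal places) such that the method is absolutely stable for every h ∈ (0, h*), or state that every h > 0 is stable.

Test eqn y'=λy, z=hλ:
  y_{n+1} = y_n + z·[9/11·y_n + 2/11·y_{n+1}] ⇒ (1 − 2/11z)y_{n+1} = (1 + 9/11z)y_n
  ⇒ R(z) = (1 + 9/11z)/(1 − 2/11z).

Solve |R(x)|<1 on ℝ⁻.
x=-1.49: |R|=0.1724
R=−1: 1+9/11x = −1+2/11x ⇒ -7/11x=2 ⇒ x=2/(-7/11)=-3.1429
Confirm numerically:
  x=-3.092: |R|=0.97928 <1
  x=-2.399: |R|=0.67040 <1
  x=-2.152: |R|=0.54679 <1
  x=-2.144: |R|=0.54265 <1
  x=-3.503: |R|=1.14001 >1
  x=-3.253: |R|=1.04404 >1
So |R|<1 on (-3.1429, 0).

(-3.1429,0); λ=-10 ⇒ h* = (22/7)/10 = 0.3143.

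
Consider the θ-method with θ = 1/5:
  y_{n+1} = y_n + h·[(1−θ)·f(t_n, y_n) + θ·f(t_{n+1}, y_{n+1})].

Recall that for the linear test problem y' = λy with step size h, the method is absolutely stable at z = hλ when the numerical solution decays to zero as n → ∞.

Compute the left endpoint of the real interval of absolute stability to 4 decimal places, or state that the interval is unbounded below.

On y'=λy, z=hλ:
  y_{n+1} = y_n + z·[4/5·y_n + 1/5·y_{n+1}] ⇒ (1 − 1/5z)y_{n+1} = (1 + 4/5z)y_n
  R(z) = (1 + 4/5z)/(1 − 1/5z).

Find x<0 with |R(x)|<1.
x=-0.31: |R|=0.7081
R=−1: 1+4/5x = −1+1/5x ⇒ -3/5x=2 ⇒ x=2/(-3/5)=-3.3333
Confirm numerically:
  x=-2.758: |R|=0.77752 <1
  x=-2.666: |R|=0.73885 <1
  x=-1.644: |R|=0.23721 <1
  x=-3.561: |R|=1.07978 >1
  x=-3.556: |R|=1.07807 >1
Stable set (-3.3333, 0).

left endpoint -3.3333.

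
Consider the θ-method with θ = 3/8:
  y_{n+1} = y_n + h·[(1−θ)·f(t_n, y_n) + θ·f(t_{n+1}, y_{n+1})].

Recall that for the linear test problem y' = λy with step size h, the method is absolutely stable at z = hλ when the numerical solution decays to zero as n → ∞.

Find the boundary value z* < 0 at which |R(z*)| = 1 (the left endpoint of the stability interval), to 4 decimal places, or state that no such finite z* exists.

Set f=λy, z=hλ:
  y_{n+1} = y_n + z·[5/8·y_n + 3/8·y_{n+1}] ⇒ (1 − 3/8z)y_{n+1} = (1 + 5/8z)y_n
  Hence R(z) = (1 + 5/8z)/(1 − 3/8z).

Boundary: |R(x)|=1, x<0.
x=-0.81: |R|=0.3787
R=−1: 1+5/8x = −1+3/8x ⇒ -1/4x=2 ⇒ x=2/(-1/4)=-8.0000
Confirm numerically:
  x=-5.646: |R|=0.81121 <1
  x=-4.539: |R|=0.67979 <1
  x=-4.498: |R|=0.67414 <1
  x=-8.516: |R|=1.03076 >1
  x=-8.354: |R|=1.02141 >1
Interval (-8.0000, 0).

left endpoint -8.0000.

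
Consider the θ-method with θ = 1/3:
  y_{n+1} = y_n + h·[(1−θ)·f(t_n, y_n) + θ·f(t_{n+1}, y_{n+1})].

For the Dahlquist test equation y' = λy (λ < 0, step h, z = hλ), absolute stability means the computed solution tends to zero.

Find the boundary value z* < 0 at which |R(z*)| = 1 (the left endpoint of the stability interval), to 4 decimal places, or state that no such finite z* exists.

Test eqn y'=λy, z=hλ:
  y_{n+1} = y_n + z·[2/3·y_n + 1/3·y_{n+1}] ⇒ (1 − 1/3z)y_{n+1} = (1 + 2/3z)y_n
  R(z) = (1 + 2/3z)/(1 − 1/3z).

Need |R(x)|<1, x<0.
x=-1.53: |R|=0.0132
R=−1: 1+2/3x = −1+1/3x ⇒ -1/3x=2 ⇒ x=2/(-1/3)=-6.0000
Confirm numerically:
  x=-5.392: |R|=0.92755 <1
  x=-2.725: |R|=0.42795 <1
  x=-2.684: |R|=0.41661 <1
  x=-6.208: |R|=1.02259 >1
  x=-6.064: |R|=1.00706 >1
So |R|<1 on (-6.0000, 0).

left endpoint -6.0000.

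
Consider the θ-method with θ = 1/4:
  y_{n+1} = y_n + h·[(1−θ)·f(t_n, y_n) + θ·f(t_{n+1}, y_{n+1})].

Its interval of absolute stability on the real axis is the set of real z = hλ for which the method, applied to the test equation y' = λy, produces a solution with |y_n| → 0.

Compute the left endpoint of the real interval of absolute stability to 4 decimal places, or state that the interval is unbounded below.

z* = -4.0000.

Test eqn y'=λy, z=hλ:
  y_{n+1} = y_n + z·[3/4·y_n + 1/4·y_{n+1}] ⇒ (1 − 1/4z)y_{n+1} = (1 + 3/4z)y_n
  R(z) = (1 + 3/4z)/(1 − 1/4z).

Need |R(x)|<1, x<0.
x=-0.56: |R|=0.5088
R=−1: 1+3/4x = −1+1/4x ⇒ -1/2x=2 ⇒ x=2/(-1/2)=-4.0000
Confirm numerically:
  x=-3.698: |R|=0.92154 <1
  x=-2.985: |R|=0.70938 <1
  x=-2.697: |R|=0.61087 <1
  x=-1.799: |R|=0.24090 <1
  x=-4.441: |R|=1.10449 >1
  x=-4.279: |R|=1.06740 >1
  x=-4.069: |R|=1.01710 >1
Interval (-4.0000, 0).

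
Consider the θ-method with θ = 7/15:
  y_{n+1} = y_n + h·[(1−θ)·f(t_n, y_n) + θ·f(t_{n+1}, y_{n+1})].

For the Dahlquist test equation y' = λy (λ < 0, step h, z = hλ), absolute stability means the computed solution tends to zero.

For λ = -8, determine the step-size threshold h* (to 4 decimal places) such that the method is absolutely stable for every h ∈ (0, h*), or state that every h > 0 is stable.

With y'=λy (z=hλ):
  y_{n+1} = y_n + z·[8/15·y_n + 7/15·y_{n+1}] ⇒ (1 − 7/15z)y_{n+1} = (1 + 8/15z)y_n
  ⇒ R(z) = (1 + 8/15z)/(1 − 7/15z).

Need |R(x)|<1, x<0.
x=-0.6: |R|=0.5312
R=−1: 1+8/15x = −1+7/15x ⇒ -1/15x=2 ⇒ x=2/(-1/15)=-30.0000
Confirm numerically:
  x=-29.126: |R|=0.99601 <1
  x=-25.531: |R|=0.97693 <1
  x=-22.116: |R|=0.95357 <1
  x=-13.617: |R|=0.85149 <1
  x=-30.593: |R|=1.00259 >1
  x=-30.566: |R|=1.00247 >1
  x=-30.441: |R|=1.00193 >1
Interval (-30.0000, 0).

(-30.0000,0); λ=-8 ⇒ h* = (30)/8 = 3.7500.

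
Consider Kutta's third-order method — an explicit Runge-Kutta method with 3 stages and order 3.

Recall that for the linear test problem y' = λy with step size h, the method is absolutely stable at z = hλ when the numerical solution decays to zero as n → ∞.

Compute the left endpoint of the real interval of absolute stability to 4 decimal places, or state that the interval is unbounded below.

left endpoint -2.5127.

Test eqn y'=λy, z=hλ:
  order 3, 3-stage ⇒ R(z)=1+z+z^2/2+z^3/6
  (e.g. R(-1.74)=-0.10420, |R|=0.10420)

Find x<0 with |R(x)|<1.
x=-1.74: |R|=0.1042
|R(-2.88)|=1.7141 |R(-2.57)|=1.0966 |R(-2.52)|=1.0120
Bisect:
  x_lo=-2.9601 |R|=1.9018  x_hi=-0.1688 |R|=0.8446
  mid=-1.56445 |R|=0.02114 →hi
  mid=-2.26227 |R|=0.63300 →hi
  mid=-2.61117 |R|=1.16932 →lo
  mid=-2.43672 |R|=0.87930 →hi
  mid=-2.52395 |R|=1.01851 →lo
  mid=-2.48033 |R|=0.94750 →hi
  mid=-2.50214 |R|=0.98265 →hi
  mid=-2.51304 |R|=1.00049 →lo
  ...
  [-2.51287,-2.51270] ⇒ x*=-2.5127
So |R|<1 on (-2.5127, 0).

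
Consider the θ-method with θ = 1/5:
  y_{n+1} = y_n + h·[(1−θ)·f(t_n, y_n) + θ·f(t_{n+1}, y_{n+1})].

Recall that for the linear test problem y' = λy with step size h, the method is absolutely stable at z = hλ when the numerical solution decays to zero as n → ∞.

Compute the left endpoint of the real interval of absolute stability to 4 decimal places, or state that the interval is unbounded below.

Set f=λy, z=hλ:
  y_{n+1} = y_n + z·[4/5·y_n + 1/5·y_{n+1}] ⇒ (1 − 1/5z)y_{n+1} = (1 + 4/5z)y_n
  Hence R(z) = (1 + 4/5z)/(1 − 1/5z).

Find x<0 with |R(x)|<1.
x=-0.82: |R|=0.2955
R=−1: 1+4/5x = −1+1/5x ⇒ -3/5x=2 ⇒ x=2/(-3/5)=-3.3333
Confirm numerically:
  x=-3.123: |R|=0.92232 <1
  x=-2.795: |R|=0.79282 <1
  x=-2.748: |R|=0.77336 <1
  x=-1.892: |R|=0.37261 <1
  x=-3.925: |R|=1.19888 >1
  x=-3.615: |R|=1.09808 >1
  x=-3.605: |R|=1.09471 >1
Stable set (-3.3333, 0).

z* = -3.3333.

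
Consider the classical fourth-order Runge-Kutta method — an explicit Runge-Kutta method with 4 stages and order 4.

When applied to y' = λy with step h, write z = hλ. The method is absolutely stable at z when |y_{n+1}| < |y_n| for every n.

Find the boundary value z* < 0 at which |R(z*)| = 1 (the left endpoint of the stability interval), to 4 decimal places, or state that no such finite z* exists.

Test eqn y'=λy, z=hλ:
  order 4, 4-stage ⇒ R(z)=1+z+z^2/2+z^3/6+z^4/24
  (e.g. R(-1.12)=0.33861, |R|=0.33861)

Find x<0 with |R(x)|<1.
x=-1.12: |R|=0.3386
|R(-2.98)|=1.3355 |R(-2.48)|=0.6292 |R(-2.36)|=0.5266
Bisect:
  x_lo=-3.6105 |R|=3.1437  x_hi=-0.2981 |R|=0.7422
  mid=-1.95432 |R|=0.31914 →hi
  mid=-2.78243 |R|=0.99569 →hi
  mid=-3.19649 |R|=1.81882 →lo
  mid=-2.98946 |R|=1.35406 →lo
  mid=-2.88595 |R|=1.16266 →lo
  mid=-2.83419 |R|=1.07626 →lo
  mid=-2.80831 |R|=1.03526 →lo
  mid=-2.79537 |R|=1.01530 →lo
  ...
  [-2.78546,-2.78526] ⇒ x*=-2.7853
So |R|<1 on (-2.7853, 0).

z* = -2.7853.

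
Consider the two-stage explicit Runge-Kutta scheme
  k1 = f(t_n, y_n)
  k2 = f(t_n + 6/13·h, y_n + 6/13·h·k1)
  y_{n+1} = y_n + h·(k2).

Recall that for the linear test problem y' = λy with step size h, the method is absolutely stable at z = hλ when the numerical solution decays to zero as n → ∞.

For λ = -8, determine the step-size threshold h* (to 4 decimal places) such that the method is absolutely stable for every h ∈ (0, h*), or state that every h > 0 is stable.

Test eqn y'=λy, z=hλ:
  k1=λy_n ⇒ h·k1=z·y_n;  k2=λ(1+6/13z)y_n ⇒ h·k2=z(1+6/13z)y_n
  y_{n+1}/y_n = 1 + z(1+6/13z) = 1 + z + 6/13z²
  so R(z) = 1 + z + 6/13z².

Boundary: |R(x)|=1, x<0.
x=-0.94: |R|=0.4678
R=1: x+6/13x²=0 ⇒ x=−13/6=-2.1667; min R=1−1/(4·6/13)=0.4583>−1
Confirm numerically:
  x=-1.829: |R|=0.71496 <1
  x=-1.430: |R|=0.51380 <1
  x=-1.150: |R|=0.46038 <1
  x=-2.629: |R|=1.56099 >1
  x=-2.470: |R|=1.34580 >1
Interval (-2.1667, 0).

(-2.1667,0); λ=-8 ⇒ h* = (13/6)/8 = 0.2708.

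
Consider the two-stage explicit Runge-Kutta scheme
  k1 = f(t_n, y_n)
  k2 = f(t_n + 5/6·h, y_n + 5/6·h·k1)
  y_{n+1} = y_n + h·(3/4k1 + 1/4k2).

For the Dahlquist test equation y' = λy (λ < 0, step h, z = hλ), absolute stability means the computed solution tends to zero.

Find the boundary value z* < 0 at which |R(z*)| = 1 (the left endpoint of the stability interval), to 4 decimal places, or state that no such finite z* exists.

Set f=λy, z=hλ:
  k1=λy_n ⇒ h·k1=z·y_n;  k2=λ(1+5/6z)y_n ⇒ h·k2=z(1+5/6z)y_n
  y_{n+1}/y_n = 1 + 3/4z + 1/4z(1+5/6z) = 1 + z + 5/24z²
  ⇒ R(z) = 1 + z + 5/24z².

Boundary: |R(x)|=1, x<0.
x=-1.68: |R|=0.0920
R=1: x+5/24x²=0 ⇒ x=−24/5=-4.8000; min R=1−1/(4·5/24)=-0.2000>−1
Confirm numerically:
  x=-4.543: |R|=0.75676 <1
  x=-3.833: |R|=0.22781 <1
  x=-2.275: |R|=0.19674 <1
  x=-1.958: |R|=0.15930 <1
  x=-5.145: |R|=1.36980 >1
  x=-5.067: |R|=1.28185 >1
Interval (-4.8000, 0).

z* = -4.8000.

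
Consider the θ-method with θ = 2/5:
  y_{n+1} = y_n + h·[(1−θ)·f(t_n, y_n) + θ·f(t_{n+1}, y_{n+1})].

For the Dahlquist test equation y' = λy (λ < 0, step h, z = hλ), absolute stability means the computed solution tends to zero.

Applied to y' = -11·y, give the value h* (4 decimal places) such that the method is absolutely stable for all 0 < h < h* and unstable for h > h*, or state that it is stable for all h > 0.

Set f=λy, z=hλ:
  y_{n+1} = y_n + z·[3/5·y_n + 2/5·y_{n+1}] ⇒ (1 − 2/5z)y_{n+1} = (1 + 3/5z)y_n
  R(z) = (1 + 3/5z)/(1 − 2/5z).

Boundary: |R(x)|=1, x<0.
x=-1.66: |R|=0.0024
R=−1: 1+3/5x = −1+2/5x ⇒ -1/5x=2 ⇒ x=2/(-1/5)=-10.0000
Confirm numerically:
  x=-9.408: |R|=0.97514 <1
  x=-7.599: |R|=0.88113 <1
  x=-7.533: |R|=0.87706 <1
  x=-10.456: |R|=1.01760 >1
  x=-10.283: |R|=1.01107 >1
  x=-10.219: |R|=1.00861 >1
Interval (-10.0000, 0).

(-10.0000,0); λ=-11 ⇒ h* = (10)/11 = 0.9091.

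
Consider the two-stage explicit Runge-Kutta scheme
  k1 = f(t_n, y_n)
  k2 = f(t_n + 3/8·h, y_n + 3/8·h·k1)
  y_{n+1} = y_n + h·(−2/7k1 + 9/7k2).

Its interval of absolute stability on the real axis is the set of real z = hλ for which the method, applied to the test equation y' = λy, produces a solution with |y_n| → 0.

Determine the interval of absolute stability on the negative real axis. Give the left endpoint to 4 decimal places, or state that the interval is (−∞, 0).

With y'=λy (z=hλ):
  k1=λy_n ⇒ h·k1=z·y_n;  k2=λ(1+3/8z)y_n ⇒ h·k2=z(1+3/8z)y_n
  y_{n+1}/y_n = 1 − 2/7z + 9/7z(1+3/8z) = 1 + z + 27/56z²
  Hence R(z) = 1 + z + 27/56z².

Find x<0 with |R(x)|<1.
x=-0.68: |R|=0.5429
R=1: x+27/56x²=0 ⇒ x=−56/27=-2.0741; min R=1−1/(4·27/56)=0.4815>−1
Confirm numerically:
  x=-1.990: |R|=0.91933 <1
  x=-1.940: |R|=0.87459 <1
  x=-1.742: |R|=0.72109 <1
  x=-1.265: |R|=0.50654 <1
  x=-2.587: |R|=1.63977 >1
  x=-2.203: |R|=1.13694 >1
So |R|<1 on (-2.0741, 0).

z∈(-2.0741,0).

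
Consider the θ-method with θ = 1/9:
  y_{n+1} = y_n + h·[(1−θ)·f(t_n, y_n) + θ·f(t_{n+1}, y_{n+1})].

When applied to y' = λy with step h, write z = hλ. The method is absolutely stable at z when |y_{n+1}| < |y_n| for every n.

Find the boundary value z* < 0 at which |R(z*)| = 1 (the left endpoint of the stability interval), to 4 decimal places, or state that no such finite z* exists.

z* = -2.5714.

On y'=λy, z=hλ:
  y_{n+1} = y_n + z·[8/9·y_n + 1/9·y_{n+1}] ⇒ (1 − 1/9z)y_{n+1} = (1 + 8/9z)y_n
  so R(z) = (1 + 8/9z)/(1 − 1/9z).

Need |R(x)|<1, x<0.
x=-0.79: |R|=0.2737
R=−1: 1+8/9x = −1+1/9x ⇒ -7/9x=2 ⇒ x=2/(-7/9)=-2.5714
Confirm numerically:
  x=-1.344: |R|=0.16937 <1
  x=-1.280: |R|=0.12062 <1
  x=-1.189: |R|=0.05025 <1
  x=-2.935: |R|=1.21324 >1
  x=-2.788: |R|=1.12861 >1
Interval (-2.5714, 0).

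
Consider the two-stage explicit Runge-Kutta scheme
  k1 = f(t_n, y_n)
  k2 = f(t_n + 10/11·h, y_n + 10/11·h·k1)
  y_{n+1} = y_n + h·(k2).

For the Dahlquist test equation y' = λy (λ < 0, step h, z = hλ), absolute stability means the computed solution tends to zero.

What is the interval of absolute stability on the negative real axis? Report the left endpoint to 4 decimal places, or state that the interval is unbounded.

z∈(-1.1000,0).

On y'=λy, z=hλ:
  k1=λy_n ⇒ h·k1=z·y_n;  k2=λ(1+10/11z)y_n ⇒ h·k2=z(1+10/11z)y_n
  y_{n+1}/y_n = 1 + z(1+10/11z) = 1 + z + 10/11z²
  Hence R(z) = 1 + z + 10/11z².

Find x<0 with |R(x)|<1.
x=-0.79: |R|=0.7774
R=1: x+10/11x²=0 ⇒ x=−11/10=-1.1000; min R=1−1/(4·10/11)=0.7250>−1
Confirm numerically:
  x=-1.059: |R|=0.96053 <1
  x=-0.768: |R|=0.76820 <1
  x=-0.573: |R|=0.72548 <1
  x=-1.647: |R|=1.81901 >1
  x=-1.629: |R|=1.78340 >1
  x=-1.605: |R|=1.73684 >1
Interval (-1.1000, 0).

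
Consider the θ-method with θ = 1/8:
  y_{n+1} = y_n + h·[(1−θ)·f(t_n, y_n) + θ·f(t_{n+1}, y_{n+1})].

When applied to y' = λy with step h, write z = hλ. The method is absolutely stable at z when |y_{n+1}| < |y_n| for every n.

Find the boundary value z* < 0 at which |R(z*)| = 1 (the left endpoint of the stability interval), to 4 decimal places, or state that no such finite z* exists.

Test eqn y'=λy, z=hλ:
  y_{n+1} = y_n + z·[7/8·y_n + 1/8·y_{n+1}] ⇒ (1 − 1/8z)y_{n+1} = (1 + 7/8z)y_n
  so R(z) = (1 + 7/8z)/(1 − 1/8z).

Boundary: |R(x)|=1, x<0.
x=-0.8: |R|=0.2727
R=−1: 1+7/8x = −1+1/8x ⇒ -3/4x=2 ⇒ x=2/(-3/4)=-2.6667
Confirm numerically:
  x=-2.283: |R|=0.77614 <1
  x=-2.169: |R|=0.70636 <1
  x=-1.732: |R|=0.42376 <1
  x=-3.038: |R|=1.20185 >1
  x=-3.002: |R|=1.18288 >1
  x=-2.864: |R|=1.10898 >1
Stable set (-2.6667, 0).

z* = -2.6667.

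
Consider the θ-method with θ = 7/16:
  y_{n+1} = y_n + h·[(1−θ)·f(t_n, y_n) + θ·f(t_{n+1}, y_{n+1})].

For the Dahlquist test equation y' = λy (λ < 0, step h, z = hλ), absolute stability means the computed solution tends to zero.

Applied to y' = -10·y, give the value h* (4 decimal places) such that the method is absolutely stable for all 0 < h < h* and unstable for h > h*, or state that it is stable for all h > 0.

(-16.0000,0); λ=-10 ⇒ h* = (16)/10 = 1.6000.

Set f=λy, z=hλ:
  y_{n+1} = y_n + z·[9/16·y_n + 7/16·y_{n+1}] ⇒ (1 − 7/16z)y_{n+1} = (1 + 9/16z)y_n
  Hence R(z) = (1 + 9/16z)/(1 − 7/16z).

Find x<0 with |R(x)|<1.
x=-0.99: |R|=0.3092
R=−1: 1+9/16x = −1+7/16x ⇒ -1/8x=2 ⇒ x=2/(-1/8)=-16.0000
Confirm numerically:
  x=-14.633: |R|=0.97691 <1
  x=-10.942: |R|=0.89075 <1
  x=-9.636: |R|=0.84748 <1
  x=-6.673: |R|=0.70254 <1
  x=-16.441: |R|=1.00673 >1
  x=-16.410: |R|=1.00627 >1
  x=-16.223: |R|=1.00344 >1
So |R|<1 on (-16.0000, 0).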